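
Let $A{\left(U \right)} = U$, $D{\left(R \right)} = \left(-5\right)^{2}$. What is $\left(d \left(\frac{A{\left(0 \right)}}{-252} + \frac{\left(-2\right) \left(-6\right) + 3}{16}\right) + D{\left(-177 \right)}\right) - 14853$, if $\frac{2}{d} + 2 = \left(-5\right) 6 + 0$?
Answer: $- \frac{3795983}{256} \approx -14828.0$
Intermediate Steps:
$D{\left(R \right)} = 25$
$d = - \frac{1}{16}$ ($d = \frac{2}{-2 + \left(\left(-5\right) 6 + 0\right)} = \frac{2}{-2 + \left(-30 + 0\right)} = \frac{2}{-2 - 30} = \frac{2}{-32} = 2 \left(- \frac{1}{32}\right) = - \frac{1}{16} \approx -0.0625$)
$\left(d \left(\frac{A{\left(0 \right)}}{-252} + \frac{\left(-2\right) \left(-6\right) + 3}{16}\right) + D{\left(-177 \right)}\right) - 14853 = \left(- \frac{\frac{0}{-252} + \frac{\left(-2\right) \left(-6\right) + 3}{16}}{16} + 25\right) - 14853 = \left(- \frac{0 \left(- \frac{1}{252}\right) + \left(12 + 3\right) \frac{1}{16}}{16} + 25\right) - 14853 = \left(- \frac{0 + 15 \cdot \frac{1}{16}}{16} + 25\right) - 14853 = \left(- \frac{0 + \frac{15}{16}}{16} + 25\right) - 14853 = \left(\left(- \frac{1}{16}\right) \frac{15}{16} + 25\right) - 14853 = \left(- \frac{15}{256} + 25\right) - 14853 = \frac{6385}{256} - 14853 = - \frac{3795983}{256}$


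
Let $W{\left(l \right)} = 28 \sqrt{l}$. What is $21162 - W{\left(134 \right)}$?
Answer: $21162 - 28 \sqrt{134} \approx 20838.0$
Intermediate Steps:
$21162 - W{\left(134 \right)} = 21162 - 28 \sqrt{134}$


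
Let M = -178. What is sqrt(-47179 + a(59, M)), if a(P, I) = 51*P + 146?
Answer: 2*I*sqrt(11006) ≈ 209.82*I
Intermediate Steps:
a(P, I) = 146 + 51*P
sqrt(-47179 + a(59, M)) = sqrt(-47179 + (146 + 51*59)) = sqrt(-47179 + (146 + 3009)) = sqrt(-47179 + 3155) = sqrt(-44024) = 2*I*sqrt(11006)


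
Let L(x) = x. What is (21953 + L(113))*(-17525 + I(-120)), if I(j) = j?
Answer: -389354570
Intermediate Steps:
(21953 + L(113))*(-17525 + I(-120)) = (21953 + 113)*(-17525 - 120) = 22066*(-17645) = -389354570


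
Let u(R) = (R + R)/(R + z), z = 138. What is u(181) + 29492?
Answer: 9408310/319 ≈ 29493.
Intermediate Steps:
u(R) = 2*R/(138 + R) (u(R) = (R + R)/(R + 138) = (2*R)/(138 + R) = 2*R/(138 + R))
u(181) + 29492 = 2*181/(138 + 181) + 29492 = 2*181/319 + 29492 = 2*181*(1/319) + 29492 = 362/319 + 29492 = 9408310/319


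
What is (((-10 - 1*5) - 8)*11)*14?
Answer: -3542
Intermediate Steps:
(((-10 - 1*5) - 8)*11)*14 = (((-10 - 5) - 8)*11)*14 = ((-15 - 8)*11)*14 = -23*11*14 = -253*14 = -3542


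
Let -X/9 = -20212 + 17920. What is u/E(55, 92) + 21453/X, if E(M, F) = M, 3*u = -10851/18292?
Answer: 896183071/864708570 ≈ 1.0364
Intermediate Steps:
u = -3617/18292 (u = (-10851/18292)/3 = (-10851*1/18292)/3 = (⅓)*(-10851/18292) = -3617/18292 ≈ -0.19774)
X = 20628 (X = -9*(-20212 + 17920) = -9*(-2292) = 20628)
u/E(55, 92) + 21453/X = -3617/18292/55 + 21453/20628 = -3617/18292*1/55 + 21453*(1/20628) = -3617/1006060 + 7151/6876 = 896183071/864708570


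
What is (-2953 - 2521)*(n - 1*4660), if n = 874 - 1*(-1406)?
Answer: 13028120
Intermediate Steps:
n = 2280 (n = 874 + 1406 = 2280)
(-2953 - 2521)*(n - 1*4660) = (-2953 - 2521)*(2280 - 1*4660) = -5474*(2280 - 4660) = -5474*(-2380) = 13028120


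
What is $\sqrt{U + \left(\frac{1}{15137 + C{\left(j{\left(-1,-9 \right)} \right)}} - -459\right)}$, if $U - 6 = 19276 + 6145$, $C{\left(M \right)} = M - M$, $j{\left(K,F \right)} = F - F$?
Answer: $\frac{\sqrt{5931227329471}}{15137} \approx 160.89$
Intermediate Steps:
$j{\left(K,F \right)} = 0$
$C{\left(M \right)} = 0$
$U = 25427$ ($U = 6 + \left(19276 + 6145\right) = 6 + 25421 = 25427$)
$\sqrt{U + \left(\frac{1}{15137 + C{\left(j{\left(-1,-9 \right)} \right)}} - -459\right)} = \sqrt{25427 + \left(\frac{1}{15137 + 0} - -459\right)} = \sqrt{25427 + \left(\frac{1}{15137} + 459\right)} = \sqrt{25427 + \frac{6947884}{15137}} = \sqrt{\frac{391836383}{15137}} = \frac{\sqrt{5931227329471}}{15137}$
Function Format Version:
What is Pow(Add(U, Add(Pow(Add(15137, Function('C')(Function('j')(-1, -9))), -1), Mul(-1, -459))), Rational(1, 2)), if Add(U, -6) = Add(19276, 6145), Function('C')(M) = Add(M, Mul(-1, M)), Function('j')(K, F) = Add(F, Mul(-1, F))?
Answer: Mul(Rational(1, 15137), Pow(5931227329471, Rational(1, 2))) ≈ 160.89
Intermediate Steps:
Function('j')(K, F) = 0
Function('C')(M) = 0
U = 25427 (U = Add(6, Add(19276, 6145)) = Add(6, 25421) = 25427)
Pow(Add(U, Add(Pow(Add(15137, Function('C')(Function('j')(-1, -9))), -1), Mul(-1, -459))), Rational(1, 2)) = Pow(Add(25427, Add(Pow(Add(15137, 0), -1), Mul(-1, -459))), Rational(1, 2)) = Pow(Add(25427, Add(Pow(15137, -1), 459)), Rational(1, 2)) = Pow(Add(25427, Add(Rational(1, 15137), 459)), Rational(1, 2)) = Pow(Add(25427, Rational(6947884, 15137)), Rational(1, 2)) = Pow(Rational(391836383, 15137), Rational(1, 2)) = Mul(Rational(1, 15137), Pow(5931227329471, Rational(1, 2)))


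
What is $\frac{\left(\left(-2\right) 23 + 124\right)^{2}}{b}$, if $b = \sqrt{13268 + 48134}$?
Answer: $\frac{3042 \sqrt{61402}}{30701} \approx 24.553$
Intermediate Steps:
$b = \sqrt{61402} \approx 247.79$
$\frac{\left(\left(-2\right) 23 + 124\right)^{2}}{b} = \frac{\left(\left(-2\right) 23 + 124\right)^{2}}{\sqrt{61402}} = \left(-46 + 124\right)^{2} \frac{\sqrt{61402}}{61402} = 78^{2} \frac{\sqrt{61402}}{61402} = 6084 \frac{\sqrt{61402}}{61402} = \frac{3042 \sqrt{61402}}{30701}$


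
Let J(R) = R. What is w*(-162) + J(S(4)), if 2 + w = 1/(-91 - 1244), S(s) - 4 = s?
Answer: 147794/445 ≈ 332.12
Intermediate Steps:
S(s) = 4 + s
w = -2671/1335 (w = -2 + 1/(-91 - 1244) = -2 + 1/(-1335) = -2 - 1/1335 = -2671/1335 ≈ -2.0007)
w*(-162) + J(S(4)) = -2671/1335*(-162) + (4 + 4) = 144234/445 + 8 = 147794/445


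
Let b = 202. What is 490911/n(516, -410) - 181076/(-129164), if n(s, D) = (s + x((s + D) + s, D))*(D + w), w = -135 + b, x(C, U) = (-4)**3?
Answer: -180279233/102168724 ≈ -1.7645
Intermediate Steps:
x(C, U) = -64
w = 67 (w = -135 + 202 = 67)
n(s, D) = (-64 + s)*(67 + D) (n(s, D) = (s - 64)*(D + 67) = (-64 + s)*(67 + D))
490911/n(516, -410) - 181076/(-129164) = 490911/(-4288 - 64*(-410) + 67*516 - 410*516) - 181076/(-129164) = 490911/(-4288 + 26240 + 34572 - 211560) - 181076*(-1/129164) = 490911/(-155036) + 6467/4613 = 490911*(-1/155036) + 6467/4613 = -490911/155036 + 6467/4613 = -180279233/102168724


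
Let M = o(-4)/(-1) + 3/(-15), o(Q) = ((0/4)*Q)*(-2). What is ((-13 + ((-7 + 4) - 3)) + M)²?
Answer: 9216/25 ≈ 368.64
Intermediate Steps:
o(Q) = 0 (o(Q) = ((0*(¼))*Q)*(-2) = (0*Q)*(-2) = 0*(-2) = 0)
M = -⅕ (M = 0/(-1) + 3/(-15) = 0*(-1) + 3*(-1/15) = 0 - ⅕ = -⅕ ≈ -0.20000)
((-13 + ((-7 + 4) - 3)) + M)² = ((-13 + ((-7 + 4) - 3)) - ⅕)² = ((-13 + (-3 - 3)) - ⅕)² = ((-13 - 6) - ⅕)² = (-19 - ⅕)² = (-96/5)² = 9216/25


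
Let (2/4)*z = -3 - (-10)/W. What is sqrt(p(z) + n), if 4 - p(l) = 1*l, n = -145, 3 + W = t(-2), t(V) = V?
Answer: I*sqrt(131) ≈ 11.446*I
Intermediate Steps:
W = -5 (W = -3 - 2 = -5)
z = -10 (z = 2*(-3 - (-10)/(-5)) = 2*(-3 - (-10)*(-1)/5) = 2*(-3 - 1*2) = 2*(-3 - 2) = 2*(-5) = -10)
p(l) = 4 - l
sqrt(p(z) + n) = sqrt((4 - 1*(-10)) - 145) = sqrt((4 + 10) - 145) = sqrt(14 - 145) = sqrt(-131) = I*sqrt(131)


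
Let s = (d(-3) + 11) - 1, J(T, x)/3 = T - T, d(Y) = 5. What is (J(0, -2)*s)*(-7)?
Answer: 0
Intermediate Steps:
J(T, x) = 0 (J(T, x) = 3*(T - T) = 3*0 = 0)
s = 15 (s = (5 + 11) - 1 = 16 - 1 = 15)
(J(0, -2)*s)*(-7) = (0*15)*(-7) = 0*(-7) = 0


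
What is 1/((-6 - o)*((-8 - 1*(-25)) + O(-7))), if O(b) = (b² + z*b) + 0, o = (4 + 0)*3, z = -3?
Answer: -1/1566 ≈ -0.00063857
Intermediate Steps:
o = 12 (o = 4*3 = 12)
O(b) = b² - 3*b (O(b) = (b² - 3*b) + 0 = b² - 3*b)
1/((-6 - o)*((-8 - 1*(-25)) + O(-7))) = 1/((-6 - 1*12)*((-8 - 1*(-25)) - 7*(-3 - 7))) = 1/((-6 - 12)*((-8 + 25) - 7*(-10))) = 1/(-18*(17 + 70)) = 1/(-18*87) = 1/(-1566) = -1/1566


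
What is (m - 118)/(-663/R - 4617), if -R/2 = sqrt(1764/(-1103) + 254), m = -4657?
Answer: 2727827123400/2637512165809 + 2110550*sqrt(307072994)/7912536497427 ≈ 1.0389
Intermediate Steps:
R = -2*sqrt(307072994)/1103 (R = -2*sqrt(1764/(-1103) + 254) = -2*sqrt(1764*(-1/1103) + 254) = -2*sqrt(-1764/1103 + 254) = -2*sqrt(307072994)/1103 ≈ -31.774)
(m - 118)/(-663/R - 4617) = (-4657 - 118)/(-663*(-sqrt(307072994)/556796) - 4617) = -4775/(-(-663)*sqrt(307072994)/556796 - 4617) = -4775/(663*sqrt(307072994)/556796 - 4617) = -4775/(-4617 + 663*sqrt(307072994)/556796)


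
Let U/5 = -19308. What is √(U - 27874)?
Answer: I*√124414 ≈ 352.72*I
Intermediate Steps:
U = -96540 (U = 5*(-19308) = -96540)
√(U - 27874) = √(-96540 - 27874) = √(-124414) = I*√124414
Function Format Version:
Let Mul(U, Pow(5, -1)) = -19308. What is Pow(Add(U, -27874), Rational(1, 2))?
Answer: Mul(I, Pow(124414, Rational(1, 2))) ≈ Mul(352.72, I)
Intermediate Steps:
U = -96540 (U = Mul(5, -19308) = -96540)
Pow(Add(U, -27874), Rational(1, 2)) = Pow(Add(-96540, -27874), Rational(1, 2)) = Pow(-124414, Rational(1, 2)) = Mul(I, Pow(124414, Rational(1, 2)))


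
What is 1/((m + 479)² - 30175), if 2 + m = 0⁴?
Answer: 1/197354 ≈ 5.0670e-6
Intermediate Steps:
m = -2 (m = -2 + 0⁴ = -2 + 0 = -2)
1/((m + 479)² - 30175) = 1/((-2 + 479)² - 30175) = 1/(477² - 30175) = 1/(227529 - 30175) = 1/197354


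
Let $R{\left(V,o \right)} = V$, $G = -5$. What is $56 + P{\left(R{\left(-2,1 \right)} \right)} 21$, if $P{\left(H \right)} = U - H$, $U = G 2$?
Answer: $-112$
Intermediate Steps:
$U = -10$ ($U = \left(-5\right) 2 = -10$)
$P{\left(H \right)} = -10 - H$
$56 + P{\left(R{\left(-2,1 \right)} \right)} 21 = 56 + \left(-10 - -2\right) 21 = 56 + \left(-10 + 2\right) 21 = 56 - 168 = -112$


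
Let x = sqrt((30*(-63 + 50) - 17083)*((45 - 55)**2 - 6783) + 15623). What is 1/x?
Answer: sqrt(116787682)/116787682 ≈ 9.2534e-5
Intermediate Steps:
x = sqrt(116787682) (x = sqrt((30*(-13) - 17083)*((-10)**2 - 6783) + 15623) = sqrt((-390 - 17083)*(100 - 6783) + 15623) = sqrt(-17473*(-6683) + 15623) = sqrt(116772059 + 15623) = sqrt(116787682) ≈ 10807.)
1/x = 1/(sqrt(116787682)) = sqrt(116787682)/116787682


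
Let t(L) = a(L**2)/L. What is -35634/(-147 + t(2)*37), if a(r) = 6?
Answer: 5939/6 ≈ 989.83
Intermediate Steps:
t(L) = 6/L
-35634/(-147 + t(2)*37) = -35634/(-147 + (6/2)*37) = -35634/(-147 + (6*(1/2))*37) = -35634/(-147 + 3*37) = -35634/(-147 + 111) = -35634/(-36) = -35634*(-1/36) = 5939/6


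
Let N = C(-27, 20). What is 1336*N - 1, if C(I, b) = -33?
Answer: -44089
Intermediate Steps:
N = -33
1336*N - 1 = 1336*(-33) - 1 = -44088 - 1 = -44089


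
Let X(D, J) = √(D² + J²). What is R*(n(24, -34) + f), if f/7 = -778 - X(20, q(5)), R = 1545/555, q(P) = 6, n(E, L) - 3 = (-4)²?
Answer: -558981/37 - 1442*√109/37 ≈ -15514.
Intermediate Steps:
n(E, L) = 19 (n(E, L) = 3 + (-4)² = 3 + 16 = 19)
R = 103/37 (R = 1545*(1/555) = 103/37 ≈ 2.7838)
f = -5446 - 14*√109 (f = 7*(-778 - √(20² + 6²)) = 7*(-778 - √(400 + 36)) = 7*(-778 - √436) = 7*(-778 - 2*√109) = -5446 - 14*√109 ≈ -5592.2)
R*(n(24, -34) + f) = 103*(19 + (-5446 - 14*√109))/37 = 103*(-5427 - 14*√109)/37 = -558981/37 - 1442*√109/37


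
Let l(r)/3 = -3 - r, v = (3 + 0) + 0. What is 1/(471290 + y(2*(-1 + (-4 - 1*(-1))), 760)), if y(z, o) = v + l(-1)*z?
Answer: 1/471341 ≈ 2.1216e-6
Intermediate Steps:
v = 3 (v = 3 + 0 = 3)
l(r) = -9 - 3*r (l(r) = 3*(-3 - r) = -9 - 3*r)
y(z, o) = 3 - 6*z (y(z, o) = 3 + (-9 - 3*(-1))*z = 3 + (-9 + 3)*z = 3 - 6*z)
1/(471290 + y(2*(-1 + (-4 - 1*(-1))), 760)) = 1/(471290 + (3 - 12*(-1 + (-4 - 1*(-1))))) = 1/(471290 + (3 - 12*(-1 + (-4 + 1)))) = 1/(471290 + (3 - 12*(-1 - 3))) = 1/(471290 + (3 - 12*(-4))) = 1/(471290 + (3 - 6*(-8))) = 1/(471290 + (3 + 48)) = 1/(471290 + 51) = 1/471341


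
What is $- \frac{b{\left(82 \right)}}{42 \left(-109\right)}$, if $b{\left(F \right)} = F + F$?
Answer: $\frac{82}{2289} \approx 0.035824$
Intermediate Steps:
$b{\left(F \right)} = 2 F$
$- \frac{b{\left(82 \right)}}{42 \left(-109\right)} = - \frac{2 \cdot 82}{42 \left(-109\right)} = - \frac{164}{-4578} = - \frac{164 \left(-1\right)}{4578} = \left(-1\right) \left(- \frac{82}{2289}\right) = \frac{82}{2289}$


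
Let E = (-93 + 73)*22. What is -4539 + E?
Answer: -4979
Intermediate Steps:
E = -440 (E = -20*22 = -440)
-4539 + E = -4539 - 440 = -4979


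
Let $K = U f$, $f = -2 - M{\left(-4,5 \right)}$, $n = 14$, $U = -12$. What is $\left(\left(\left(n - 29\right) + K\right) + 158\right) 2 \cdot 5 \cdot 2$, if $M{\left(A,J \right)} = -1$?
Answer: $3100$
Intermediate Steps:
$f = -1$ ($f = -2 - -1 = -2 + 1 = -1$)
$K = 12$ ($K = \left(-12\right) \left(-1\right) = 12$)
$\left(\left(\left(n - 29\right) + K\right) + 158\right) 2 \cdot 5 \cdot 2 = \left(\left(\left(14 - 29\right) + 12\right) + 158\right) 2 \cdot 5 \cdot 2 = \left(\left(-15 + 12\right) + 158\right) 10 \cdot 2 = \left(-3 + 158\right) 20 = 155 \cdot 20 = 3100$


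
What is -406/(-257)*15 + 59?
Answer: 21253/257 ≈ 82.697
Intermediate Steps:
-406/(-257)*15 + 59 = -406*(-1/257)*15 + 59 = (406/257)*15 + 59 = 6090/257 + 59 = 21253/257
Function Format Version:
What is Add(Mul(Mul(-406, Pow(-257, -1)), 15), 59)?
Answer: Rational(21253, 257) ≈ 82.697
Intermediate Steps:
Add(Mul(Mul(-406, Pow(-257, -1)), 15), 59) = Add(Mul(Mul(-406, Rational(-1, 257)), 15), 59) = Add(Mul(Rational(406, 257), 15), 59) = Add(Rational(6090, 257), 59) = Rational(21253, 257)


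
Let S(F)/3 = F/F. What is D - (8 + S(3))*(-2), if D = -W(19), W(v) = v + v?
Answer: -16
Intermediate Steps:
W(v) = 2*v
D = -38 (D = -2*19 = -1*38 = -38)
S(F) = 3 (S(F) = 3*(F/F) = 3*1 = 3)
D - (8 + S(3))*(-2) = -38 - (8 + 3)*(-2) = -38 - 11*(-2) = -38 - 1*(-22) = -38 + 22 = -16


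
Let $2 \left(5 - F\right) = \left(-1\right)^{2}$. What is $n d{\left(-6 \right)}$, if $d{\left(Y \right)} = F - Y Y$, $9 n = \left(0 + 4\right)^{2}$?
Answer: $-56$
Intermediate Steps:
$F = \frac{9}{2}$ ($F = 5 - \frac{\left(-1\right)^{2}}{2} = 5 - \frac{1}{2} = \frac{9}{2} \approx 4.5$)
$n = \frac{16}{9}$ ($n = \frac{\left(0 + 4\right)^{2}}{9} = \frac{4^{2}}{9} = \frac{1}{9} \cdot 16 = \frac{16}{9} \approx 1.7778$)
$d{\left(Y \right)} = \frac{9}{2} - Y^{2}$ ($d{\left(Y \right)} = \frac{9}{2} - Y Y = \frac{9}{2} - Y^{2}$)
$n d{\left(-6 \right)} = \frac{16 \left(\frac{9}{2} - \left(-6\right)^{2}\right)}{9} = \frac{16 \left(\frac{9}{2} - 36\right)}{9} = \frac{16}{9} \left(- \frac{63}{2}\right) = -56$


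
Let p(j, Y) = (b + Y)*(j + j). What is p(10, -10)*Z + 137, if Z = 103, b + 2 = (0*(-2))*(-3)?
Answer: -24583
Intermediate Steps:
b = -2 (b = -2 + (0*(-2))*(-3) = -2 + 0*(-3) = -2 + 0 = -2)
p(j, Y) = 2*j*(-2 + Y) (p(j, Y) = (-2 + Y)*(j + j) = (-2 + Y)*(2*j) = 2*j*(-2 + Y))
p(10, -10)*Z + 137 = (2*10*(-2 - 10))*103 + 137 = (2*10*(-12))*103 + 137 = -240*103 + 137 = -24720 + 137 = -24583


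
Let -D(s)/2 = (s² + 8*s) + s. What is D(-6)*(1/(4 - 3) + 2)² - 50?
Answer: 274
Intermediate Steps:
D(s) = -18*s - 2*s² (D(s) = -2*((s² + 8*s) + s) = -2*(s² + 9*s) = -18*s - 2*s²)
D(-6)*(1/(4 - 3) + 2)² - 50 = (-2*(-6)*(9 - 6))*(1/(4 - 3) + 2)² - 50 = (-2*(-6)*3)*(1/1 + 2)² - 50 = 36*(1 + 2)² - 50 = 36*3² - 50 = 36*9 - 50 = 324 - 50 = 274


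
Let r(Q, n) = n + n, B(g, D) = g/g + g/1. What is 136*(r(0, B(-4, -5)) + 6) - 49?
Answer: -49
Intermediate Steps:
B(g, D) = 1 + g (B(g, D) = 1 + g*1 = 1 + g)
r(Q, n) = 2*n
136*(r(0, B(-4, -5)) + 6) - 49 = 136*(2*(1 - 4) + 6) - 49 = 136*(2*(-3) + 6) - 49 = 136*(-6 + 6) - 49 = 136*0 - 49 = 0 - 49 = -49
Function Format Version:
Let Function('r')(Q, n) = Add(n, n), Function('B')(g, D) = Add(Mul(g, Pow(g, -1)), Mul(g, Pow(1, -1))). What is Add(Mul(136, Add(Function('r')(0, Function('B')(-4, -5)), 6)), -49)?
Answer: -49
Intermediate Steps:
Function('B')(g, D) = Add(1, g) (Function('B')(g, D) = Add(1, Mul(g, 1)) = Add(1, g))
Function('r')(Q, n) = Mul(2, n)
Add(Mul(136, Add(Function('r')(0, Function('B')(-4, -5)), 6)), -49) = Add(Mul(136, Add(Mul(2, Add(1, -4)), 6)), -49) = Add(Mul(136, Add(Mul(2, -3), 6)), -49) = Add(Mul(136, Add(-6, 6)), -49) = Add(Mul(136, 0), -49) = Add(0, -49) = -49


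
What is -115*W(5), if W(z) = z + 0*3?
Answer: -575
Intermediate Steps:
W(z) = z (W(z) = z + 0 = z)
-115*W(5) = -115*5 = -575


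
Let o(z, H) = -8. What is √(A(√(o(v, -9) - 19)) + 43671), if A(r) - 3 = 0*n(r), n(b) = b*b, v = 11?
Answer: √43674 ≈ 208.98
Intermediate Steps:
n(b) = b²
A(r) = 3 (A(r) = 3 + 0*r² = 3 + 0 = 3)
√(A(√(o(v, -9) - 19)) + 43671) = √(3 + 43671) = √43674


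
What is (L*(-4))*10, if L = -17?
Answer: 680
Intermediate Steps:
(L*(-4))*10 = -17*(-4)*10 = 68*10 = 680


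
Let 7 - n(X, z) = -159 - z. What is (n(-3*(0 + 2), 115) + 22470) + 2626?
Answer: 25377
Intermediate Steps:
n(X, z) = 166 + z (n(X, z) = 7 - (-159 - z) = 7 + (159 + z) = 166 + z)
(n(-3*(0 + 2), 115) + 22470) + 2626 = ((166 + 115) + 22470) + 2626 = (281 + 22470) + 2626 = 22751 + 2626 = 25377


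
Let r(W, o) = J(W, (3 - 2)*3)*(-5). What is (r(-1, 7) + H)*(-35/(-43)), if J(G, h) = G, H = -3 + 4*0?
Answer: 70/43 ≈ 1.6279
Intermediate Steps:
H = -3 (H = -3 + 0 = -3)
r(W, o) = -5*W (r(W, o) = W*(-5) = -5*W)
(r(-1, 7) + H)*(-35/(-43)) = (-5*(-1) - 3)*(-35/(-43)) = (5 - 3)*(-35*(-1/43)) = 2*(35/43) = 70/43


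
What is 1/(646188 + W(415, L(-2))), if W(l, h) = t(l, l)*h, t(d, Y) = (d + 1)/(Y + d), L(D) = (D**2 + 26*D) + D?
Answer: 83/53631524 ≈ 1.5476e-6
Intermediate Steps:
L(D) = D**2 + 27*D
t(d, Y) = (1 + d)/(Y + d)
W(l, h) = h*(1 + l)/(2*l) (W(l, h) = ((1 + l)/(l + l))*h = ((1 + l)/((2*l)))*h = ((1/(2*l))*(1 + l))*h = ((1 + l)/(2*l))*h = h*(1 + l)/(2*l))
1/(646188 + W(415, L(-2))) = 1/(646188 + (1/2)*(-2*(27 - 2))*(1 + 415)/415) = 1/(646188 + (1/2)*(-2*25)*(1/415)*416) = 1/(646188 + (1/2)*(-50)*(1/415)*416) = 1/(646188 - 2080/83) = 1/(53631524/83) = 83/53631524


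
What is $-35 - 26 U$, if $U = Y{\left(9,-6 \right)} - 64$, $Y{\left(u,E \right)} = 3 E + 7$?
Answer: $1915$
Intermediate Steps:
$Y{\left(u,E \right)} = 7 + 3 E$
$U = -75$ ($U = \left(7 + 3 \left(-6\right)\right) - 64 = \left(7 - 18\right) - 64 = -11 - 64 = -75$)
$-35 - 26 U = -35 - -1950 = -35 + 1950 = 1915$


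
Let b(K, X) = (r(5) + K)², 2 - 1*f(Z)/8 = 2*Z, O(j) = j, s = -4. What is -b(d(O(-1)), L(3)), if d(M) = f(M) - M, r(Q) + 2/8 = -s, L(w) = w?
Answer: -21609/16 ≈ -1350.6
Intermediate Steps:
f(Z) = 16 - 16*Z
r(Q) = 15/4 (r(Q) = -¼ - 1*(-4) = -¼ + 4 = 15/4)
d(M) = 16 - 17*M (d(M) = (16 - 16*M) - M = 16 - 17*M)
b(K, X) = (15/4 + K)²
-b(d(O(-1)), L(3)) = -(15 + 4*(16 - 17*(-1)))²/16 = -(15 + 4*(16 + 17))²/16 = -(15 + 4*33)²/16 = -(15 + 132)²/16 = -147²/16 = -21609/16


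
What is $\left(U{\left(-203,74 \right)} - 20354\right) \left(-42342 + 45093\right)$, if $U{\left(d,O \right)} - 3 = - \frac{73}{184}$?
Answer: $- \frac{10301551407}{184} \approx -5.5987 \cdot 10^{7}$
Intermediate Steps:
$U{\left(d,O \right)} = \frac{479}{184}$ ($U{\left(d,O \right)} = 3 - \frac{73}{184} = \frac{479}{184}$)
$\left(U{\left(-203,74 \right)} - 20354\right) \left(-42342 + 45093\right) = \left(\frac{479}{184} - 20354\right) \left(-42342 + 45093\right) = \left(- \frac{3744657}{184}\right) 2751 = - \frac{10301551407}{184}$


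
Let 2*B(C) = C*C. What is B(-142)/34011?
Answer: 10082/34011 ≈ 0.29643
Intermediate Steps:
B(C) = C²/2 (B(C) = (C*C)/2 = C²/2)
B(-142)/34011 = ((½)*(-142)²)/34011 = ((½)*20164)*(1/34011) = 10082*(1/34011) = 10082/34011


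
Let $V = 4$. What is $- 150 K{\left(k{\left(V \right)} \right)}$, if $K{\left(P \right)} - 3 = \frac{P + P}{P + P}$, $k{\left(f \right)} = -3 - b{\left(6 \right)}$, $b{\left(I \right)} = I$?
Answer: $-600$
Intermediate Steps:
$k{\left(f \right)} = -9$ ($k{\left(f \right)} = -3 - 6 = -9$)
$K{\left(P \right)} = 4$ ($K{\left(P \right)} = 3 + \frac{P + P}{P + P} = 3 + \frac{2 P}{2 P} = 3 + 2 P \frac{1}{2 P} = 3 + 1 = 4$)
$- 150 K{\left(k{\left(V \right)} \right)} = \left(-150\right) 4 = -600$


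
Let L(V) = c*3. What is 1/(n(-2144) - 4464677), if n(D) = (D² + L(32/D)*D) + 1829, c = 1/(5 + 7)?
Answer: 1/133352 ≈ 7.4990e-6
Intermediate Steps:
c = 1/12 ≈ 0.083333
L(V) = ¼ (L(V) = (1/12)*3 = ¼)
n(D) = 1829 + D² + D/4 (n(D) = (D² + D/4) + 1829 = 1829 + D² + D/4)
1/(n(-2144) - 4464677) = 1/((1829 + (-2144)² + (¼)*(-2144)) - 4464677) = 1/((1829 + 4596736 - 536) - 4464677) = 1/(4598029 - 4464677) = 1/133352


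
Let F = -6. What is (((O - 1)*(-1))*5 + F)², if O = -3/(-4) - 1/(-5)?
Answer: 529/16 ≈ 33.063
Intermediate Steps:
O = 19/20 (O = -3*(-¼) - 1*(-⅕) = ¾ + ⅕ = 19/20 ≈ 0.95000)
(((O - 1)*(-1))*5 + F)² = (((19/20 - 1)*(-1))*5 - 6)² = (-1/20*(-1)*5 - 6)² = ((1/20)*5 - 6)² = (¼ - 6)² = (-23/4)² = 529/16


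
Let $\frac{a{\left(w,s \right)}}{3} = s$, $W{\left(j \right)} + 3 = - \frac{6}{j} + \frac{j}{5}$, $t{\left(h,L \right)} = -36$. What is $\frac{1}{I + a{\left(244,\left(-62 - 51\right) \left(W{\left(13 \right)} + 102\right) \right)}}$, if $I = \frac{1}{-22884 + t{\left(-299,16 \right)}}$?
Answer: $- \frac{297960}{10215838237} \approx -2.9166 \cdot 10^{-5}$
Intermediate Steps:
$W{\left(j \right)} = -3 - \frac{6}{j} + \frac{j}{5}$ ($W{\left(j \right)} = -3 + \left(- \frac{6}{j} + \frac{j}{5}\right) = -3 - \frac{6}{j} + \frac{j}{5}$)
$a{\left(w,s \right)} = 3 s$
$I = - \frac{1}{22920}$ ($I = \frac{1}{-22884 - 36} = \frac{1}{-22920} = - \frac{1}{22920} \approx -4.363 \cdot 10^{-5}$)
$\frac{1}{I + a{\left(244,\left(-62 - 51\right) \left(W{\left(13 \right)} + 102\right) \right)}} = \frac{1}{- \frac{1}{22920} + 3 \left(-62 - 51\right) \left(\left(-3 - \frac{6}{13} + \frac{1}{5} \cdot 13\right) + 102\right)} = \frac{1}{- \frac{1}{22920} + 3 \left(- 113 \left(\left(-3 - \frac{6}{13} + \frac{13}{5}\right) + 102\right)\right)} = \frac{1}{- \frac{1}{22920} + 3 \left(- 113 \left(- \frac{56}{65} + 102\right)\right)} = \frac{1}{- \frac{1}{22920} + 3 \left(\left(-113\right) \frac{6574}{65}\right)} = \frac{1}{- \frac{1}{22920} + 3 \left(- \frac{742862}{65}\right)} = \frac{1}{- \frac{1}{22920} - \frac{2228586}{65}} = \frac{1}{- \frac{10215838237}{297960}} = - \frac{297960}{10215838237}$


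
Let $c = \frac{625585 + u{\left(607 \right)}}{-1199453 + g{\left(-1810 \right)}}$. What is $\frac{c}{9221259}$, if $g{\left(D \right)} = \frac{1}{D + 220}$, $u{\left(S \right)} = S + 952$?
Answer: $- \frac{332386320}{5862047391877063} \approx -5.6701 \cdot 10^{-8}$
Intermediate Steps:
$u{\left(S \right)} = 952 + S$
$g{\left(D \right)} = \frac{1}{220 + D}$
$c = - \frac{997158960}{1907130271}$ ($c = \frac{625585 + \left(952 + 607\right)}{-1199453 + \frac{1}{220 - 1810}} = \frac{625585 + 1559}{-1199453 + \frac{1}{-1590}} = \frac{627144}{-1199453 - \frac{1}{1590}} = \frac{627144}{- \frac{1907130271}{1590}} = 627144 \left(- \frac{1590}{1907130271}\right) = - \frac{997158960}{1907130271} \approx -0.52286$)
$\frac{c}{9221259} = - \frac{997158960}{1907130271 \cdot 9221259} = \left(- \frac{997158960}{1907130271}\right) \frac{1}{9221259} = - \frac{332386320}{5862047391877063}$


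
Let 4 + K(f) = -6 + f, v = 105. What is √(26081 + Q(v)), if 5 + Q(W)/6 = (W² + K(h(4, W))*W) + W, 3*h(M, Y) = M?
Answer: √87371 ≈ 295.59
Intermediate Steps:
h(M, Y) = M/3
K(f) = -10 + f (K(f) = -4 + (-6 + f) = -10 + f)
Q(W) = -30 - 46*W + 6*W² (Q(W) = -30 + 6*((W² + (-10 + (⅓)*4)*W) + W) = -30 + 6*((W² + (-10 + 4/3)*W) + W) = -30 + 6*((W² - 26*W/3) + W) = -30 + 6*(W² - 23*W/3) = -30 + (-46*W + 6*W²) = -30 - 46*W + 6*W²)
√(26081 + Q(v)) = √(26081 + (-30 - 46*105 + 6*105²)) = √(26081 + (-30 - 4830 + 6*11025)) = √(26081 + (-30 - 4830 + 66150)) = √(26081 + 61290) = √87371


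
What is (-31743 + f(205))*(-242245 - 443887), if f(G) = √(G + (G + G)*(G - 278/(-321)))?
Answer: 21779888076 - 13036508*√24150435/321 ≈ 2.1580e+10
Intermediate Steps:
f(G) = √(G + 2*G*(278/321 + G)) (f(G) = √(G + (2*G)*(G - 278*(-1/321))) = √(G + (2*G)*(G + 278/321)) = √(G + (2*G)*(278/321 + G)) = √(G + 2*G*(278/321 + G)))
(-31743 + f(205))*(-242245 - 443887) = (-31743 + √321*√(205*(877 + 642*205))/321)*(-242245 - 443887) = (-31743 + √321*√(205*(877 + 131610))/321)*(-686132) = (-31743 + √321*√(205*132487)/321)*(-686132) = (-31743 + √321*√27159835/321)*(-686132) = (-31743 + √321*(19*√75235)/321)*(-686132) = (-31743 + 19*√24150435/321)*(-686132) = 21779888076 - 13036508*√24150435/321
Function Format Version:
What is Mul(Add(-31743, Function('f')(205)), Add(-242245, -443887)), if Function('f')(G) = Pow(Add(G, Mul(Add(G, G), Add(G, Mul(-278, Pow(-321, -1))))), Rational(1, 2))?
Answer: Add(21779888076, Mul(Rational(-13036508, 321), Pow(24150435, Rational(1, 2)))) ≈ 2.1580e+10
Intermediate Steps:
Function('f')(G) = Pow(Add(G, Mul(2, G, Add(Rational(278, 321), G))), Rational(1, 2)) (Function('f')(G) = Pow(Add(G, Mul(Mul(2, G), Add(G, Mul(-278, Rational(-1, 321))))), Rational(1, 2)) = Pow(Add(G, Mul(Mul(2, G), Add(G, Rational(278, 321)))), Rational(1, 2)) = Pow(Add(G, Mul(Mul(2, G), Add(Rational(278, 321), G))), Rational(1, 2)) = Pow(Add(G, Mul(2, G, Add(Rational(278, 321), G))), Rational(1, 2)))
Mul(Add(-31743, Function('f')(205)), Add(-242245, -443887)) = Mul(Add(-31743, Mul(Rational(1, 321), Pow(321, Rational(1, 2)), Pow(Mul(205, Add(877, Mul(642, 205))), Rational(1, 2)))), Add(-242245, -443887)) = Mul(Add(-31743, Mul(Rational(1, 321), Pow(321, Rational(1, 2)), Pow(Mul(205, Add(877, 131610)), Rational(1, 2)))), -686132) = Mul(Add(-31743, Mul(Rational(1, 321), Pow(321, Rational(1, 2)), Pow(Mul(205, 132487), Rational(1, 2)))), -686132) = Mul(Add(-31743, Mul(Rational(1, 321), Pow(321, Rational(1, 2)), Pow(27159835, Rational(1, 2)))), -686132) = Mul(Add(-31743, Mul(Rational(1, 321), Pow(321, Rational(1, 2)), Mul(19, Pow(75235, Rational(1, 2))))), -686132) = Mul(Add(-31743, Mul(Rational(19, 321), Pow(24150435, Rational(1, 2)))), -686132) = Add(21779888076, Mul(Rational(-13036508, 321), Pow(24150435, Rational(1, 2))))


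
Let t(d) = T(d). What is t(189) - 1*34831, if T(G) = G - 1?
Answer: -34643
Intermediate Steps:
T(G) = -1 + G
t(d) = -1 + d
t(189) - 1*34831 = (-1 + 189) - 1*34831 = 188 - 34831 = -34643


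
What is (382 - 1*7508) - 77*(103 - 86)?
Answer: -8435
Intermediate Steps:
(382 - 1*7508) - 77*(103 - 86) = (382 - 7508) - 77*17 = -7126 - 1*1309 = -7126 - 1309 = -8435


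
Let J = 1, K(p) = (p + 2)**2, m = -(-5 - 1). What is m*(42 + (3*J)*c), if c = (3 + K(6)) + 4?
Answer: 1530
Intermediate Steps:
m = 6 (m = -1*(-6) = 6)
K(p) = (2 + p)**2
c = 71 (c = (3 + (2 + 6)**2) + 4 = (3 + 8**2) + 4 = (3 + 64) + 4 = 67 + 4 = 71)
m*(42 + (3*J)*c) = 6*(42 + (3*1)*71) = 6*(42 + 3*71) = 6*(42 + 213) = 6*255 = 1530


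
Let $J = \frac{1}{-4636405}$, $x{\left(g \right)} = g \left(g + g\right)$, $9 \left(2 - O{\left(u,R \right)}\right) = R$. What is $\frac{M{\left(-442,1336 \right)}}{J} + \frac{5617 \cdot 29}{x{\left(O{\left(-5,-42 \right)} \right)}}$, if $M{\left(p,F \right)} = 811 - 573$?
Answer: $- \frac{882770045963}{800} \approx -1.1035 \cdot 10^{9}$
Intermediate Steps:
$O{\left(u,R \right)} = 2 - \frac{R}{9}$
$M{\left(p,F \right)} = 238$
$x{\left(g \right)} = 2 g^{2}$ ($x{\left(g \right)} = g 2 g = 2 g^{2}$)
$J = - \frac{1}{4636405} \approx -2.1568 \cdot 10^{-7}$
$\frac{M{\left(-442,1336 \right)}}{J} + \frac{5617 \cdot 29}{x{\left(O{\left(-5,-42 \right)} \right)}} = \frac{238}{- \frac{1}{4636405}} + \frac{5617 \cdot 29}{2 \left(2 - - \frac{14}{3}\right)^{2}} = 238 \left(-4636405\right) + \frac{162893}{2 \left(2 + \frac{14}{3}\right)^{2}} = -1103464390 + \frac{162893}{2 \left(\frac{20}{3}\right)^{2}} = -1103464390 + \frac{162893}{2 \cdot \frac{400}{9}} = -1103464390 + \frac{162893}{\frac{800}{9}} = -1103464390 + 162893 \cdot \frac{9}{800} = -1103464390 + \frac{1466037}{800} = - \frac{882770045963}{800}$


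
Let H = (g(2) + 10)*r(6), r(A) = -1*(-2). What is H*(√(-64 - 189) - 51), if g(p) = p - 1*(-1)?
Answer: -1326 + 26*I*√253 ≈ -1326.0 + 413.56*I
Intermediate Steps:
r(A) = 2
g(p) = 1 + p (g(p) = p + 1 = 1 + p)
H = 26 (H = ((1 + 2) + 10)*2 = (3 + 10)*2 = 13*2 = 26)
H*(√(-64 - 189) - 51) = 26*(√(-64 - 189) - 51) = 26*(√(-253) - 51) = 26*(I*√253 - 51) = 26*(-51 + I*√253) = -1326 + 26*I*√253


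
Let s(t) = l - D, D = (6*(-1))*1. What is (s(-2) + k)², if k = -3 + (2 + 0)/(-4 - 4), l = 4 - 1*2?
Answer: 361/16 ≈ 22.563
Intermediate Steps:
l = 2 (l = 4 - 2 = 2)
D = -6 (D = -6*1 = -6)
s(t) = 8 (s(t) = 2 - 1*(-6) = 2 + 6 = 8)
k = -13/4 (k = -3 + 2/(-8) = -3 + 2*(-⅛) = -3 - ¼ = -13/4 ≈ -3.2500)
(s(-2) + k)² = (8 - 13/4)² = (19/4)² = 361/16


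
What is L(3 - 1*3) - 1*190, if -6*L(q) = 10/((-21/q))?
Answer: -190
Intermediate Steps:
L(q) = 5*q/63 (L(q) = -5/(3*((-21/q))) = -5*(-q/21)/3 = -(-5)*q/63 = 5*q/63)
L(3 - 1*3) - 1*190 = 5*(3 - 1*3)/63 - 1*190 = 5*(3 - 3)/63 - 190 = (5/63)*0 - 190 = 0 - 190 = -190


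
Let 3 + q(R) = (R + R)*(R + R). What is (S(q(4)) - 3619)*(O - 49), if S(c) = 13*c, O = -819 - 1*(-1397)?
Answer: -1494954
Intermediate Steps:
O = 578 (O = -819 + 1397 = 578)
q(R) = -3 + 4*R² (q(R) = -3 + (R + R)*(R + R) = -3 + (2*R)*(2*R) = -3 + 4*R²)
(S(q(4)) - 3619)*(O - 49) = (13*(-3 + 4*4²) - 3619)*(578 - 49) = (13*(-3 + 4*16) - 3619)*529 = (13*(-3 + 64) - 3619)*529 = (13*61 - 3619)*529 = (793 - 3619)*529 = -2826*529 = -1494954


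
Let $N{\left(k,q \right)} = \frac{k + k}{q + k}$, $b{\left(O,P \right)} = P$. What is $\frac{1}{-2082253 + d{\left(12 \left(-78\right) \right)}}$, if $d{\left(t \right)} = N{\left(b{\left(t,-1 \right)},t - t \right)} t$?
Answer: $- \frac{1}{2084125} \approx -4.7982 \cdot 10^{-7}$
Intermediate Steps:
$N{\left(k,q \right)} = \frac{2 k}{k + q}$
$d{\left(t \right)} = 2 t$ ($d{\left(t \right)} = 2 \left(-1\right) \frac{1}{-1 + \left(t - t\right)} t = 2 \left(-1\right) \frac{1}{-1 + 0} t = 2 \left(-1\right) \frac{1}{-1} t = 2 \left(-1\right) \left(-1\right) t = 2 t$)
$\frac{1}{-2082253 + d{\left(12 \left(-78\right) \right)}} = \frac{1}{-2082253 + 2 \cdot 12 \left(-78\right)} = \frac{1}{-2082253 + 2 \left(-936\right)} = \frac{1}{-2082253 - 1872} = \frac{1}{-2084125} = - \frac{1}{2084125}$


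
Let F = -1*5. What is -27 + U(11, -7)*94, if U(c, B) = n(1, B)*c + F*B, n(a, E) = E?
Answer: -3975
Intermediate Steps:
F = -5
U(c, B) = -5*B + B*c (U(c, B) = B*c - 5*B = -5*B + B*c)
-27 + U(11, -7)*94 = -27 - 7*(-5 + 11)*94 = -27 - 7*6*94 = -27 - 42*94 = -27 - 3948 = -3975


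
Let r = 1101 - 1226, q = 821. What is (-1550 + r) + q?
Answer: -854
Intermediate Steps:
r = -125
(-1550 + r) + q = (-1550 - 125) + 821 = -1675 + 821 = -854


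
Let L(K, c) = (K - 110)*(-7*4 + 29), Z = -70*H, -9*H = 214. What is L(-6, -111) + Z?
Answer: 13936/9 ≈ 1548.4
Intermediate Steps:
H = -214/9 (H = -⅑*214 = -214/9 ≈ -23.778)
Z = 14980/9 (Z = -70*(-214/9) = 14980/9 ≈ 1664.4)
L(K, c) = -110 + K (L(K, c) = (-110 + K)*(-28 + 29) = (-110 + K)*1 = -110 + K)
L(-6, -111) + Z = (-110 - 6) + 14980/9 = -116 + 14980/9 = 13936/9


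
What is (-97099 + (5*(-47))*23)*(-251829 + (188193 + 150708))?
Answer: -8925228288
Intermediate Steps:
(-97099 + (5*(-47))*23)*(-251829 + (188193 + 150708)) = (-97099 - 235*23)*(-251829 + 338901) = (-97099 - 5405)*87072 = -102504*87072 = -8925228288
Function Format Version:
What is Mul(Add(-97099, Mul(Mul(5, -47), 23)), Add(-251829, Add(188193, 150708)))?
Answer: -8925228288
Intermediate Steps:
Mul(Add(-97099, Mul(Mul(5, -47), 23)), Add(-251829, Add(188193, 150708))) = Mul(Add(-97099, Mul(-235, 23)), Add(-251829, 338901)) = Mul(Add(-97099, -5405), 87072) = Mul(-102504, 87072) = -8925228288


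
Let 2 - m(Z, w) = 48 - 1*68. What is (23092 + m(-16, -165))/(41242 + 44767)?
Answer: 3302/12287 ≈ 0.26874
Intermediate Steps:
m(Z, w) = 22 (m(Z, w) = 2 - (48 - 1*68) = 2 - (48 - 68) = 2 - 1*(-20) = 2 + 20 = 22)
(23092 + m(-16, -165))/(41242 + 44767) = (23092 + 22)/(41242 + 44767) = 23114/86009 = 23114*(1/86009) = 3302/12287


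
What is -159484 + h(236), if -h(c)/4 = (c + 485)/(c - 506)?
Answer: -21528898/135 ≈ -1.5947e+5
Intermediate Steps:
h(c) = -4*(485 + c)/(-506 + c) (h(c) = -4*(c + 485)/(c - 506) = -4*(485 + c)/(-506 + c))
-159484 + h(236) = -159484 + 4*(-485 - 1*236)/(-506 + 236) = -159484 + 4*(-485 - 236)/(-270) = -159484 + 4*(-1/270)*(-721) = -159484 + 1442/135 = -21528898/135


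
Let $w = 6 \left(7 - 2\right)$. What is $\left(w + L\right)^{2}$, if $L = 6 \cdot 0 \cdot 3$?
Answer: $900$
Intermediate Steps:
$w = 30$ ($w = 6 \cdot 5 = 30$)
$L = 0$ ($L = 0 \cdot 3 = 0$)
$\left(w + L\right)^{2} = \left(30 + 0\right)^{2} = 30^{2} = 900$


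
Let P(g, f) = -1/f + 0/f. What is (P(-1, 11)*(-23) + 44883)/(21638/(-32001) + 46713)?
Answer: 15800045736/16443251825 ≈ 0.96088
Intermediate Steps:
P(g, f) = -1/f (P(g, f) = -1/f + 0 = -1/f)
(P(-1, 11)*(-23) + 44883)/(21638/(-32001) + 46713) = (-1/11*(-23) + 44883)/(21638/(-32001) + 46713) = (-1*1/11*(-23) + 44883)/(21638*(-1/32001) + 46713) = (-1/11*(-23) + 44883)/(-21638/32001 + 46713) = (23/11 + 44883)/(1494841075/32001) = (493736/11)*(32001/1494841075) = 15800045736/16443251825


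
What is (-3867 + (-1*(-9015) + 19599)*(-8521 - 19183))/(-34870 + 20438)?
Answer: 792726123/14432 ≈ 54928.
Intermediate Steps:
(-3867 + (-1*(-9015) + 19599)*(-8521 - 19183))/(-34870 + 20438) = (-3867 + (9015 + 19599)*(-27704))/(-14432) = (-3867 + 28614*(-27704))*(-1/14432) = (-3867 - 792722256)*(-1/14432) = -792726123*(-1/14432) = 792726123/14432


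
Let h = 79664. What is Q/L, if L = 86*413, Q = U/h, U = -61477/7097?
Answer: -4729/1544692595488 ≈ -3.0615e-9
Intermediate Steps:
U = -61477/7097 (U = -61477*1/7097 = -61477/7097 ≈ -8.6624)
Q = -4729/43490416 (Q = -61477/7097/79664 = -61477/7097*1/79664 = -4729/43490416 ≈ -0.00010874)
L = 35518
Q/L = -4729/43490416/35518 = -4729/43490416*1/35518 = -4729/1544692595488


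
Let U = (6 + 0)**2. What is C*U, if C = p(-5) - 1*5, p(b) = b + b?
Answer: -540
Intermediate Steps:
p(b) = 2*b
U = 36 (U = 6**2 = 36)
C = -15 (C = 2*(-5) - 1*5 = -10 - 5 = -15)
C*U = -15*36 = -540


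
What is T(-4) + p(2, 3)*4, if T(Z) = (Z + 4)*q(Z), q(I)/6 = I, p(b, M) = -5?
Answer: -20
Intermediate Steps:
q(I) = 6*I
T(Z) = 6*Z*(4 + Z) (T(Z) = (Z + 4)*(6*Z) = (4 + Z)*(6*Z) = 6*Z*(4 + Z))
T(-4) + p(2, 3)*4 = 6*(-4)*(4 - 4) - 5*4 = 6*(-4)*0 - 20 = 0 - 20 = -20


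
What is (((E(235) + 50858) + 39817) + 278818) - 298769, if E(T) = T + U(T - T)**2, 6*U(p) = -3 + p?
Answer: 283837/4 ≈ 70959.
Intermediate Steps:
U(p) = -1/2 + p/6 (U(p) = (-3 + p)/6 = -1/2 + p/6)
E(T) = 1/4 + T (E(T) = T + (-1/2 + (T - T)/6)**2 = T + (-1/2 + (1/6)*0)**2 = T + (-1/2 + 0)**2 = T + (-1/2)**2 = T + 1/4 = 1/4 + T)
(((E(235) + 50858) + 39817) + 278818) - 298769 = ((((1/4 + 235) + 50858) + 39817) + 278818) - 298769 = (((941/4 + 50858) + 39817) + 278818) - 298769 = ((204373/4 + 39817) + 278818) - 298769 = (363641/4 + 278818) - 298769 = 1478913/4 - 298769 = 283837/4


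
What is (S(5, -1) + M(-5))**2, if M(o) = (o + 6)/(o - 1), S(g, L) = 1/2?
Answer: 1/9 ≈ 0.11111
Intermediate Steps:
S(g, L) = 1/2
M(o) = (6 + o)/(-1 + o)
(S(5, -1) + M(-5))**2 = (1/2 + (6 - 5)/(-1 - 5))**2 = (1/2 + 1/(-6))**2 = (1/2 - 1/6*1)**2 = (1/2 - 1/6)**2 = (1/3)**2 = 1/9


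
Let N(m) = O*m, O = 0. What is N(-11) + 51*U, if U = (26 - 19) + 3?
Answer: 510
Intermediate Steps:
U = 10 (U = 7 + 3 = 10)
N(m) = 0 (N(m) = 0*m = 0)
N(-11) + 51*U = 0 + 51*10 = 0 + 510 = 510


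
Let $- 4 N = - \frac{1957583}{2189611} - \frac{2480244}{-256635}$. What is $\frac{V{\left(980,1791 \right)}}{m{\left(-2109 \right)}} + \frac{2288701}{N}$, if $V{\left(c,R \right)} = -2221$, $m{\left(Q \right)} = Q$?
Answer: $- \frac{3616486007437242552067}{3464654818010937} \approx -1.0438 \cdot 10^{6}$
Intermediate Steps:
$N = - \frac{1642795077293}{749241091980}$ ($N = - \frac{- \frac{1957583}{2189611} - \frac{2480244}{-256635}}{4} = - \frac{\left(-1957583\right) \frac{1}{2189611} - - \frac{826748}{85545}}{4} = - \frac{- \frac{1957583}{2189611} + \frac{826748}{85545}}{4} = \left(- \frac{1}{4}\right) \frac{1642795077293}{187310272995} = - \frac{1642795077293}{749241091980} \approx -2.1926$)
$\frac{V{\left(980,1791 \right)}}{m{\left(-2109 \right)}} + \frac{2288701}{N} = - \frac{2221}{-2109} + \frac{2288701}{- \frac{1642795077293}{749241091980}} = \left(-2221\right) \left(- \frac{1}{2109}\right) + 2288701 \left(- \frac{749241091980}{1642795077293}\right) = \frac{2221}{2109} - \frac{1714788836455717980}{1642795077293} = - \frac{3616486007437242552067}{3464654818010937}$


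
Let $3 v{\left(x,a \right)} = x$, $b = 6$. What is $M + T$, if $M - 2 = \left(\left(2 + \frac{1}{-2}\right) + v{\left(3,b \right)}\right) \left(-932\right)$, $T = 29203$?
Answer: $26875$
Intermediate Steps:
$v{\left(x,a \right)} = \frac{x}{3}$
$M = -2328$ ($M = 2 + \left(\left(2 + \frac{1}{-2}\right) + \frac{1}{3} \cdot 3\right) \left(-932\right) = 2 + \left(\left(2 - \frac{1}{2}\right) + 1\right) \left(-932\right) = 2 + \left(\frac{3}{2} + 1\right) \left(-932\right) = 2 + \frac{5}{2} \left(-932\right) = 2 - 2330 = -2328$)
$M + T = -2328 + 29203 = 26875$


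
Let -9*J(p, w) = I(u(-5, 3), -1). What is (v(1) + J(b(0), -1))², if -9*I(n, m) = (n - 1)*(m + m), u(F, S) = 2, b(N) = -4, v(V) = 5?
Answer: 162409/6561 ≈ 24.754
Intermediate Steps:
I(n, m) = -2*m*(-1 + n)/9 (I(n, m) = -(n - 1)*(m + m)/9 = -(-1 + n)*2*m/9 = -2*m*(-1 + n)/9)
J(p, w) = -2/81 (J(p, w) = -2*(-1)*(1 - 1*2)/81 = -2*(-1)*(1 - 2)/81 = -2*(-1)*(-1)/81 = -⅑*2/9 = -2/81)
(v(1) + J(b(0), -1))² = (5 - 2/81)² = (403/81)² = 162409/6561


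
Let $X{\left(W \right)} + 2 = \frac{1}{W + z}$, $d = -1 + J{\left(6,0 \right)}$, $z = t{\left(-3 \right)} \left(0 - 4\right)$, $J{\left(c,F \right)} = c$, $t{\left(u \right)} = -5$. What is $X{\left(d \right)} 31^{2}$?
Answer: $- \frac{47089}{25} \approx -1883.6$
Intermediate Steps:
$z = 20$ ($z = - 5 \left(0 - 4\right) = \left(-5\right) \left(-4\right) = 20$)
$d = 5$ ($d = -1 + 6 = 5$)
$X{\left(W \right)} = -2 + \frac{1}{20 + W}$ ($X{\left(W \right)} = -2 + \frac{1}{W + 20} = -2 + \frac{1}{20 + W}$)
$X{\left(d \right)} 31^{2} = \frac{-39 - 10}{20 + 5} \cdot 31^{2} = \frac{-39 - 10}{25} \cdot 961 = \frac{1}{25} \left(-49\right) 961 = \left(- \frac{49}{25}\right) 961 = - \frac{47089}{25}$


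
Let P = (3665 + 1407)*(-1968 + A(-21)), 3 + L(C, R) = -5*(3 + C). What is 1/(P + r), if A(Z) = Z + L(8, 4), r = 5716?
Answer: -1/10376668 ≈ -9.6370e-8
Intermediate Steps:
L(C, R) = -18 - 5*C (L(C, R) = -3 - 5*(3 + C) = -3 + (-15 - 5*C) = -18 - 5*C)
A(Z) = -58 + Z (A(Z) = Z + (-18 - 5*8) = Z + (-18 - 40) = Z - 58 = -58 + Z)
P = -10382384 (P = (3665 + 1407)*(-1968 + (-58 - 21)) = 5072*(-1968 - 79) = 5072*(-2047) = -10382384)
1/(P + r) = 1/(-10382384 + 5716) = 1/(-10376668) = -1/10376668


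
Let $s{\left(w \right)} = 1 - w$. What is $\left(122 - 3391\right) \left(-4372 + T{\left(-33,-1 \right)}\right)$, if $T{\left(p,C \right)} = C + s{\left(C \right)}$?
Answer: $14288799$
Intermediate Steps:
$T{\left(p,C \right)} = 1$ ($T{\left(p,C \right)} = C - \left(-1 + C\right) = 1$)
$\left(122 - 3391\right) \left(-4372 + T{\left(-33,-1 \right)}\right) = \left(122 - 3391\right) \left(-4372 + 1\right) = \left(-3269\right) \left(-4371\right) = 14288799$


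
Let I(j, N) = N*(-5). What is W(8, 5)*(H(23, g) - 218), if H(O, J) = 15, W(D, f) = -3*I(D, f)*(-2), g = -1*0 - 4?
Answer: 30450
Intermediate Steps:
g = -4 (g = 0 - 4 = -4)
I(j, N) = -5*N
W(D, f) = -30*f (W(D, f) = -(-15)*f*(-2) = (15*f)*(-2) = -30*f)
W(8, 5)*(H(23, g) - 218) = (-30*5)*(15 - 218) = -150*(-203) = 30450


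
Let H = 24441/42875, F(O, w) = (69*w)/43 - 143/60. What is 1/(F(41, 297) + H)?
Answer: 22123500/10503532381 ≈ 0.0021063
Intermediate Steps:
F(O, w) = -143/60 + 69*w/43 (F(O, w) = (69*w)*(1/43) - 143*1/60 = 69*w/43 - 143/60 = -143/60 + 69*w/43)
H = 24441/42875 (H = 24441*(1/42875) = 24441/42875 ≈ 0.57005)
1/(F(41, 297) + H) = 1/((-143/60 + (69/43)*297) + 24441/42875) = 1/((-143/60 + 20493/43) + 24441/42875) = 1/(1223431/2580 + 24441/42875) = 1/(10503532381/22123500) = 22123500/10503532381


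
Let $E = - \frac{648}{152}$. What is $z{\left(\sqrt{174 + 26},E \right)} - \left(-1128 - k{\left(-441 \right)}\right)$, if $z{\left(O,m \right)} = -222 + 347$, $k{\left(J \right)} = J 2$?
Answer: $371$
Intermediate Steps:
$k{\left(J \right)} = 2 J$
$E = - \frac{81}{19}$ ($E = \left(-648\right) \frac{1}{152} = - \frac{81}{19} \approx -4.2632$)
$z{\left(O,m \right)} = 125$
$z{\left(\sqrt{174 + 26},E \right)} - \left(-1128 - k{\left(-441 \right)}\right) = 125 - \left(-1128 - 2 \left(-441\right)\right) = 125 - \left(-1128 - -882\right) = 125 - \left(-1128 + 882\right) = 125 - -246 = 125 + 246 = 371$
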